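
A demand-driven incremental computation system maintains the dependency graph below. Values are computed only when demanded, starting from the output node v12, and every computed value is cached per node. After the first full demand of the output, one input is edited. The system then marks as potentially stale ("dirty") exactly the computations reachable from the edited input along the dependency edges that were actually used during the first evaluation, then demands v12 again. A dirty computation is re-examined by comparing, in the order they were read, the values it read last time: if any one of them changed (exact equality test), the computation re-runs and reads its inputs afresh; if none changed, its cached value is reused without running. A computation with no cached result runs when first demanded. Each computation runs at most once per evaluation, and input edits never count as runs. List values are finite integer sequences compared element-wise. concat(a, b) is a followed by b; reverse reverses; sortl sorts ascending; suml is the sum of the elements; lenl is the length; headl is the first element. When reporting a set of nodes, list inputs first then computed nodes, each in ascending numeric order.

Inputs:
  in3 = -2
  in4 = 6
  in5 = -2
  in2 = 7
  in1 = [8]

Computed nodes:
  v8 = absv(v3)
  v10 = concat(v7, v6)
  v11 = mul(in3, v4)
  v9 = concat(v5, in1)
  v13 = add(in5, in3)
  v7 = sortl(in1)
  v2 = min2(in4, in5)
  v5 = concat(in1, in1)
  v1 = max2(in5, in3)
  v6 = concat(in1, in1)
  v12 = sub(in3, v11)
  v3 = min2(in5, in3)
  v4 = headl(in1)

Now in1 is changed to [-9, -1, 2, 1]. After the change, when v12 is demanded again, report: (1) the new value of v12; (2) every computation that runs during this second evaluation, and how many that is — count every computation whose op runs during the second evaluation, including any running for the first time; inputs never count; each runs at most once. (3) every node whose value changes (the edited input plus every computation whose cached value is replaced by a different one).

New value of v12: -20.
Computations that run: v4, v11, v12 — 3 in total.
Values that change: in1, v4, v11, v12.

First evaluation (everything demanded from the output):
  v4 = headl([8]) = 8
  v11 = mul(-2, 8) = -16
  v12 = sub(-2, -16) = 14

Propagation after the edit:
  v4: runs — in1 [8]->[-9, -1, 2, 1]; result -9.
  v11: runs — v4 8->-9; result 18.
  v12: runs — v11 -16->18; result -20.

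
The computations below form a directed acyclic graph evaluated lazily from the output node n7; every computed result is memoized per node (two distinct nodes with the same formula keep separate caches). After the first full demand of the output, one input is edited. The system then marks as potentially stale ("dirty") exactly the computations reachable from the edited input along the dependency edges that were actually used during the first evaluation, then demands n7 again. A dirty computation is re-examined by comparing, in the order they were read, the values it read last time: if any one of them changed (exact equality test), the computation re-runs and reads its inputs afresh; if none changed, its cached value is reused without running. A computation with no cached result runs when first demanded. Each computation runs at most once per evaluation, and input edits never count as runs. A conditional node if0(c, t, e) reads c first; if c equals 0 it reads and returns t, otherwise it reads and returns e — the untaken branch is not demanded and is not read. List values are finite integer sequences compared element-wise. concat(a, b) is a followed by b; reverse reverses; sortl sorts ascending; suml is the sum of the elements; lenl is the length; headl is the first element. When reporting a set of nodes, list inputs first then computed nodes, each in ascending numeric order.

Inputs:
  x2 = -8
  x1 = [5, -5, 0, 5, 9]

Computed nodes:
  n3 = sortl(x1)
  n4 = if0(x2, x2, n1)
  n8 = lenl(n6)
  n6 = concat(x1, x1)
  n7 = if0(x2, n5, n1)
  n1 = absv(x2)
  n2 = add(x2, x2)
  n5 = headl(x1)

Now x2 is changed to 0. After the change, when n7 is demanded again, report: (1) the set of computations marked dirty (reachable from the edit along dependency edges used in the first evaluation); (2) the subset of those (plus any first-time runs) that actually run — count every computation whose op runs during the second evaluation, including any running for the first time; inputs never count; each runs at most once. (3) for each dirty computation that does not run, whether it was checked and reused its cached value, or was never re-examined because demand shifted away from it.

First demand of the output computes:
  n1 = absv(-8) = 8
  n7 = if0(x2=-8 -> else branch n1) = 8

After the edit, cleaning proceeds:
  n1: stays stale; no demand reaches it after the flip.
  n5: had never run; runs now, result 5.
  n7: a read changed (x2 -8->0) — executes, giving 5.

Note the branch switch — demand abandons n1, which is never re-examined.

The edit dirties: n1, n7.
2 computations run: n5, n7.
Unvisited dirty nodes (no longer demanded): n1.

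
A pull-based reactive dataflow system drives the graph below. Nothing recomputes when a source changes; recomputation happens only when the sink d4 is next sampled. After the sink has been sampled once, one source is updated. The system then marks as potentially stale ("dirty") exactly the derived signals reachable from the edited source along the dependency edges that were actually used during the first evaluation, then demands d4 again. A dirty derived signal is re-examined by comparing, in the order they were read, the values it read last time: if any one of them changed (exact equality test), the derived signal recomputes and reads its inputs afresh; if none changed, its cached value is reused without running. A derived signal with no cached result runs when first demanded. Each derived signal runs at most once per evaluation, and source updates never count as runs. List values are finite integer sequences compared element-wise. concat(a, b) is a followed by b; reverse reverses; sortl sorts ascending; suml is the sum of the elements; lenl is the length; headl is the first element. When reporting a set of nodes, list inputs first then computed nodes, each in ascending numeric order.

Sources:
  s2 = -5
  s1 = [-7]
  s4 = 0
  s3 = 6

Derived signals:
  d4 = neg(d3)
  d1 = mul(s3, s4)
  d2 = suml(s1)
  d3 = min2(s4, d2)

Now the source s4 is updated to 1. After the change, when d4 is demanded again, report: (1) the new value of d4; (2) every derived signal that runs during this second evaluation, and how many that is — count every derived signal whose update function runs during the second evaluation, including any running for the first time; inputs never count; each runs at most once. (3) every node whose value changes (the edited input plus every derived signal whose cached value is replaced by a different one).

First evaluation (everything demanded from the output):
  d2 = suml([-7]) = -7
  d3 = min2(0, -7) = -7
  d4 = neg(-7) = 7

Propagation after the edit:
  d3: runs — s4 0->1; result -7 (same value as before).
  d4: checked — values it read are unchanged (d3 unchanged); reused cached 7 without running.

Key observation: the change is absorbed at d3 — it re-runs but produces the same value, and the output's value is unchanged.

New value of d4: 7.
Derived signals that run: d3 — 1 in total.
Values that change: s4.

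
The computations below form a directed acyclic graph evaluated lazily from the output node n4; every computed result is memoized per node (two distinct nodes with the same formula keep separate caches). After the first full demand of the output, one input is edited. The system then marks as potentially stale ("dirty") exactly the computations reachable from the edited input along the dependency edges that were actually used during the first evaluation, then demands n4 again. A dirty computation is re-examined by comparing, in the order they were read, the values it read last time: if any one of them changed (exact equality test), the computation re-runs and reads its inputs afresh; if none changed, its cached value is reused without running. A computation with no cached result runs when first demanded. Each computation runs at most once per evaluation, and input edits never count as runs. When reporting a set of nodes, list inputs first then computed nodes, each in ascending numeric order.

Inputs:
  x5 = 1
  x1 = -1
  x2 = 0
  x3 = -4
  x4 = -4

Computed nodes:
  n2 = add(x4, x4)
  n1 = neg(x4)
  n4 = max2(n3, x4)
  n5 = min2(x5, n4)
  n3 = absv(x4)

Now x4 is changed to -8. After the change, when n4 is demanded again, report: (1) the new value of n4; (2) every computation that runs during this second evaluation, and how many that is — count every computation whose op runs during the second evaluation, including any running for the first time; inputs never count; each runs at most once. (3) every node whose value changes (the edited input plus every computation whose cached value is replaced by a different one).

First demand of the output computes:
  n3 = absv(-4) = 4
  n4 = max2(4, -4) = 4

After the edit, cleaning proceeds:
  n3: a read changed (x4 -4->-8) — executes, giving 8.
  n4: a read changed (n3 4->8; x4 -4->-8) — executes, giving 8.

Demanding n4 again yields 8.
2 computations run: n3, n4.
The nodes whose values change: x4, n3, n4.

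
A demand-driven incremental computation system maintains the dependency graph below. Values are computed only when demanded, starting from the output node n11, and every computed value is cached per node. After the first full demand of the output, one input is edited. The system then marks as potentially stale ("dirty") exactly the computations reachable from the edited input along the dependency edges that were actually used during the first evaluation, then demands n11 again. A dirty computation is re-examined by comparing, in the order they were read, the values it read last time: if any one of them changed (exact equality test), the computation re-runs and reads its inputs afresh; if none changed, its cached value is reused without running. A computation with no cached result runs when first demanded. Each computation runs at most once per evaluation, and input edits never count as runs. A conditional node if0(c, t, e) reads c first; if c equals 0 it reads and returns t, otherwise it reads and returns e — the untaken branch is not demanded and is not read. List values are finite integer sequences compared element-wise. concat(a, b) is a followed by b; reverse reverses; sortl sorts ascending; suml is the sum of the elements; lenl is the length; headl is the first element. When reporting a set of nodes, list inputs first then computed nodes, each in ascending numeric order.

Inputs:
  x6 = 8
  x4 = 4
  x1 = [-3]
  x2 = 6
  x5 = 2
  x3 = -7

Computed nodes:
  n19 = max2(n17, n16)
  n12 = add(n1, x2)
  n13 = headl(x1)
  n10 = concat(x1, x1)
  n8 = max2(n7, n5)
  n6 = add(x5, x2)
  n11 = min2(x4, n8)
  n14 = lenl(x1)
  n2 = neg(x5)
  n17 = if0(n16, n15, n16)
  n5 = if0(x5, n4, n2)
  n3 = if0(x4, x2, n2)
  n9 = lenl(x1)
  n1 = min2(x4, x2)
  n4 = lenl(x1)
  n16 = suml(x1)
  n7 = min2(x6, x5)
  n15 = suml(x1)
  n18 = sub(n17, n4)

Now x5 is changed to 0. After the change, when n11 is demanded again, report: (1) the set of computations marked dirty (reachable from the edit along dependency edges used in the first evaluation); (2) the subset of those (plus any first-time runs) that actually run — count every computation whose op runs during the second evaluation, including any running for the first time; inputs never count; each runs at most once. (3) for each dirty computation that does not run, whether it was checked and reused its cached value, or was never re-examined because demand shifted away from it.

Marked dirty: n2, n5, n7, n8, n11.
Computations that run: n4, n5, n7, n8, n11 — 5 in total.
Never re-examined (demand shifted away): n2.
Key observation: a condition flipped, so demand moved to the other branch — n2 is never re-examined.

First evaluation (everything demanded from the output):
  n2 = neg(2) = -2
  n5 = if0(x5=2 -> else branch n2) = -2
  n7 = min2(8, 2) = 2
  n8 = max2(2, -2) = 2
  n11 = min2(4, 2) = 2

Propagation after the edit:
  n2: marked dirty but never re-examined — demand shifted away from it.
  n4: demanded for the first time — runs, produces 1.
  n5: runs — x5 2->0; result 1.
  n7: runs — x5 2->0; result 0.
  n8: runs — n7 2->0; n5 -2->1; result 1.
  n11: runs — n8 2->1; result 1.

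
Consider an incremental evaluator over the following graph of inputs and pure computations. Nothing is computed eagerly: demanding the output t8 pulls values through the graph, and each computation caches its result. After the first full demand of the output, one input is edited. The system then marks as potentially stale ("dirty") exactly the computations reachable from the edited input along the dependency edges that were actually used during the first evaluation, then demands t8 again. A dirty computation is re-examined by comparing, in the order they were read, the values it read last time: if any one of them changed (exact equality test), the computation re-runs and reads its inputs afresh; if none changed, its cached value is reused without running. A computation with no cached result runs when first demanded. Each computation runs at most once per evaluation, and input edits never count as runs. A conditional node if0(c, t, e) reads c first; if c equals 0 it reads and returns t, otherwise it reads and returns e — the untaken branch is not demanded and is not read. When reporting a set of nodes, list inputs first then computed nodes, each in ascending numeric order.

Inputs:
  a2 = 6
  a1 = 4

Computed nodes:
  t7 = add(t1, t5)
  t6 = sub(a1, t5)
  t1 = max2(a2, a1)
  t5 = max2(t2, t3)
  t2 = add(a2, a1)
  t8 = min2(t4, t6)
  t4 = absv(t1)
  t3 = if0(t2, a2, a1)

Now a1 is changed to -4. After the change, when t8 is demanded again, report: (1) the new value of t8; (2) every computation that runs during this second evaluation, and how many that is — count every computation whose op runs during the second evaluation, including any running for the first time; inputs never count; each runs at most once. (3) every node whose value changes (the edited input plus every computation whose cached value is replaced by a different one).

t8 now evaluates to -6.
Run set: t1, t2, t3, t5, t6 (5 run).
Changed values: a1, t2, t3, t5.
The important point: at t4 every value read last time is unchanged, so the dirty flag clears without a run.

Initial pass — values computed on the first demand:
  t1 = max2(6, 4) = 6
  t2 = add(6, 4) = 10
  t3 = if0(t2=10 -> else branch a1) = 4
  t4 = absv(6) = 6
  t5 = max2(10, 4) = 10
  t6 = sub(4, 10) = -6
  t8 = min2(6, -6) = -6

Second demand — change propagation:
  t1: re-runs because a1 4->-4; new result 6 (unchanged).
  t2: re-runs because a1 4->-4; new result 2.
  t3: re-runs because t2 10->2; a1 4->-4; new result -4.
  t4: re-examined; everything it read last time is the same (t1 unchanged) — cache 6 kept, no run.
  t5: re-runs because t2 10->2; t3 4->-4; new result 2.
  t6: re-runs because a1 4->-4; t5 10->2; new result -6 (unchanged).
  t8: re-examined; everything it read last time is the same (t4 unchanged, t6 unchanged) — cache -6 kept, no run.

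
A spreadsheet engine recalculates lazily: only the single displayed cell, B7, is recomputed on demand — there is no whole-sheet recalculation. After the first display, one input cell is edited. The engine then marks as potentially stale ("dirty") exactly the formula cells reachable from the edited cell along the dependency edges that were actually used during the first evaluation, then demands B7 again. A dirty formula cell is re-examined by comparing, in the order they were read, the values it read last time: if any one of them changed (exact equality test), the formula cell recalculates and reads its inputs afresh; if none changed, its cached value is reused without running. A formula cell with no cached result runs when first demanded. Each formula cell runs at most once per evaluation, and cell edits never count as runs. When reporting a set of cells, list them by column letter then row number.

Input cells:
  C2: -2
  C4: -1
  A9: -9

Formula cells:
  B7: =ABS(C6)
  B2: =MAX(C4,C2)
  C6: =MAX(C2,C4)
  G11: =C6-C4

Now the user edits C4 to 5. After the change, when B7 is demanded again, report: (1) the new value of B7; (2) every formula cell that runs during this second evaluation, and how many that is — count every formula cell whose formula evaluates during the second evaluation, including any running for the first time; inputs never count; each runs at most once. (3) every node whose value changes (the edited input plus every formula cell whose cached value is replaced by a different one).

First evaluation (everything demanded from the output):
  C6 = MAX(-2, -1) = -1
  B7 = ABS(-1) = 1

Propagation after the edit:
  C6: runs — C4 -1->5; result 5.
  B7: runs — C6 -1->5; result 5.

New value of B7: 5.
Formula cells that run: B7, C6 — 2 in total.
Values that change: B7, C4, C6.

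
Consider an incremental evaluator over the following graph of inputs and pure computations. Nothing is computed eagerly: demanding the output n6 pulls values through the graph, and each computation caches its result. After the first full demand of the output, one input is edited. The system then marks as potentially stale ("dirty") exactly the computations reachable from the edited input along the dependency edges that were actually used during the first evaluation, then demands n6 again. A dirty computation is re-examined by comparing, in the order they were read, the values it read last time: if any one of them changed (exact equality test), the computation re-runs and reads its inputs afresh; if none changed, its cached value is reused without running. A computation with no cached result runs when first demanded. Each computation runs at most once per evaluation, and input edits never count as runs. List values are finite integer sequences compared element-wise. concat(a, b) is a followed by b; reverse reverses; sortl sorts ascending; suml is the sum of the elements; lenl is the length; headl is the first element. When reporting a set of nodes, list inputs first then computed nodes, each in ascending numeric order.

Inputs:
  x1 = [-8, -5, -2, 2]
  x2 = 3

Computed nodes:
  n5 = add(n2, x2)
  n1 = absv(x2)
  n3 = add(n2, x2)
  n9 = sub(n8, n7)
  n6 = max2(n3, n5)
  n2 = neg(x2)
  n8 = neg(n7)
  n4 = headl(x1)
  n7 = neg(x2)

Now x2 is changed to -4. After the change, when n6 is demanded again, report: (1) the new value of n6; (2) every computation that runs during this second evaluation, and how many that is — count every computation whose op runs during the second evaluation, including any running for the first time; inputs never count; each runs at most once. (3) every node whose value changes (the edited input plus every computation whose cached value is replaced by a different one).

n6 now evaluates to 0.
Run set: n2, n3, n5 (3 run).
Changed values: x2, n2.
The important point: at n6 every value read last time is unchanged, so the dirty flag clears without a run.

Initial pass — values computed on the first demand:
  n2 = neg(3) = -3
  n3 = add(-3, 3) = 0
  n5 = add(-3, 3) = 0
  n6 = max2(0, 0) = 0

Second demand — change propagation:
  n2: re-runs because x2 3->-4; new result 4.
  n3: re-runs because n2 -3->4; x2 3->-4; new result 0 (unchanged).
  n5: re-runs because n2 -3->4; x2 3->-4; new result 0 (unchanged).
  n6: re-examined; everything it read last time is the same (n3 unchanged, n5 unchanged) — cache 0 kept, no run.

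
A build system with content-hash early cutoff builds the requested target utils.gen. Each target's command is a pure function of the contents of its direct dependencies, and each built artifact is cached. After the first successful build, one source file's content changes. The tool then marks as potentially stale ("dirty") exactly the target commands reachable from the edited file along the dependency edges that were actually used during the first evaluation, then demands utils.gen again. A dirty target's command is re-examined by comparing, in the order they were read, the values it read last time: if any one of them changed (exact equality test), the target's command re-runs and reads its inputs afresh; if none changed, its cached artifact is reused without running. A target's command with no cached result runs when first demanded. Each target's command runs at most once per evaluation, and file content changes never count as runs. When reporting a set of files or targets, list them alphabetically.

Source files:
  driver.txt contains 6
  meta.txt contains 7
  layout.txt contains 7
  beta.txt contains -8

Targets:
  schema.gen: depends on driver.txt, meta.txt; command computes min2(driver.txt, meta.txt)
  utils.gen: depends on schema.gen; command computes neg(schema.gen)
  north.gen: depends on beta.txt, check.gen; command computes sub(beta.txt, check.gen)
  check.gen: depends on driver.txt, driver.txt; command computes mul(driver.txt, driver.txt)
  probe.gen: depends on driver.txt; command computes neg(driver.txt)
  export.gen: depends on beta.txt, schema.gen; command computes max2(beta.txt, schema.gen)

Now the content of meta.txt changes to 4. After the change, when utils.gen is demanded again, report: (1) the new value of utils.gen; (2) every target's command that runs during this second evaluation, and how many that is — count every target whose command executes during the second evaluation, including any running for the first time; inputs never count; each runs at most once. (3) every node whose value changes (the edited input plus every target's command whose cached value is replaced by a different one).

First evaluation (everything demanded from the output):
  schema.gen = min2(6, 7) = 6
  utils.gen = neg(6) = -6

Propagation after the edit:
  schema.gen: runs — meta.txt 7->4; result 4.
  utils.gen: runs — schema.gen 6->4; result -4.

New value of utils.gen: -4.
Target commands that run: schema.gen, utils.gen — 2 in total.
Values that change: meta.txt, schema.gen, utils.gen.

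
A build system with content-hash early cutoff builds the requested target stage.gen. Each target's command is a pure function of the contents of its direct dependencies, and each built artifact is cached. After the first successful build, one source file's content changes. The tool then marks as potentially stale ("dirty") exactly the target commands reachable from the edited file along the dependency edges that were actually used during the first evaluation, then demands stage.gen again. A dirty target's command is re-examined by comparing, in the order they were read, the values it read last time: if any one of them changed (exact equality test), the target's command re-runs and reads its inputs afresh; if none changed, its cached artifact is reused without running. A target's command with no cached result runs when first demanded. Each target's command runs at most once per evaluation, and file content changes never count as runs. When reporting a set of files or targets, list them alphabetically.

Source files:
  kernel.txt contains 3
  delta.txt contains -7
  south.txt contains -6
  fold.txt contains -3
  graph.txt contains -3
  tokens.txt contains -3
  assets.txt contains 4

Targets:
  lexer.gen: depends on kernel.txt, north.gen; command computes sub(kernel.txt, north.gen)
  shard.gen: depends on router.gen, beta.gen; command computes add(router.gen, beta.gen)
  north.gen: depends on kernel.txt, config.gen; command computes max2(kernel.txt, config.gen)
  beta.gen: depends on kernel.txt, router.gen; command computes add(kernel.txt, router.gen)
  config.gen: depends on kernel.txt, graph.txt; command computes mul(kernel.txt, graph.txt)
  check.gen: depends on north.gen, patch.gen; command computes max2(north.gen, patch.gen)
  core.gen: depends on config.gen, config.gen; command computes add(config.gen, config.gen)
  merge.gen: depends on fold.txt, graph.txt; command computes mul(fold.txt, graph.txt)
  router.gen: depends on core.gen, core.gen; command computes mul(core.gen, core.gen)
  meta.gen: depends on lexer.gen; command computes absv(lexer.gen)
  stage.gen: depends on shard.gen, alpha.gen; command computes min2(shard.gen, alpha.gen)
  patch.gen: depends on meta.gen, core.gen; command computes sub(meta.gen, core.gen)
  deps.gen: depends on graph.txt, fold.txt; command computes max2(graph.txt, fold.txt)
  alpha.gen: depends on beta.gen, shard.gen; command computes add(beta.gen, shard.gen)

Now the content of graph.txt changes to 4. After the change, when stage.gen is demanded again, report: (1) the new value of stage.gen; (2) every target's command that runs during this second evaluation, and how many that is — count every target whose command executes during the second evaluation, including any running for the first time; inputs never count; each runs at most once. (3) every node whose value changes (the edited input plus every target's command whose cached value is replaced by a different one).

New value of stage.gen: 1155.
Target commands that run: alpha.gen, beta.gen, config.gen, core.gen, router.gen, shard.gen, stage.gen — 7 in total.
Values that change: alpha.gen, beta.gen, config.gen, core.gen, graph.txt, router.gen, shard.gen, stage.gen.

First evaluation (everything demanded from the output):
  config.gen = mul(3, -3) = -9
  core.gen = add(-9, -9) = -18
  router.gen = mul(-18, -18) = 324
  beta.gen = add(3, 324) = 327
  shard.gen = add(324, 327) = 651
  alpha.gen = add(327, 651) = 978
  stage.gen = min2(651, 978) = 651

Propagation after the edit:
  config.gen: runs — graph.txt -3->4; result 12.
  core.gen: runs — config.gen -9->12; config.gen -9->12; result 24.
  router.gen: runs — core.gen -18->24; core.gen -18->24; result 576.
  beta.gen: runs — router.gen 324->576; result 579.
  shard.gen: runs — router.gen 324->576; beta.gen 327->579; result 1155.
  alpha.gen: runs — beta.gen 327->579; shard.gen 651->1155; result 1734.
  stage.gen: runs — shard.gen 651->1155; alpha.gen 978->1734; result 1155.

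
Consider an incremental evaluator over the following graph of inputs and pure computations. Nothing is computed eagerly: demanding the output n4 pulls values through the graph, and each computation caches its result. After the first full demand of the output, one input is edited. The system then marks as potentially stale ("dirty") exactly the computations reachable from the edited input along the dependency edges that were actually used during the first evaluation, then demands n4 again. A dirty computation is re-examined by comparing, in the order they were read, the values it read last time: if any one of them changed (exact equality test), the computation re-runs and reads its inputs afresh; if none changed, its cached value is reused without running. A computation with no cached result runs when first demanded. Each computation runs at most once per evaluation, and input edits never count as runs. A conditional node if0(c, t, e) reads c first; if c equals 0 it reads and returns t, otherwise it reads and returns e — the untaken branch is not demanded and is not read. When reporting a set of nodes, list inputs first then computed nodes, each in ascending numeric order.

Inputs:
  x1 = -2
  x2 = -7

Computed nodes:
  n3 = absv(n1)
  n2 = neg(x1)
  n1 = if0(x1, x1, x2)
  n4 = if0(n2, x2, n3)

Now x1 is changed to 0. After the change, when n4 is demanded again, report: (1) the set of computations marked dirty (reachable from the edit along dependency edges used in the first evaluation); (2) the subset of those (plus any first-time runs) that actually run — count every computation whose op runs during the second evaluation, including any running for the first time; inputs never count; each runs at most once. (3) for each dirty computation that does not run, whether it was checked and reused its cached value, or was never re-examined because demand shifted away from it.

Dirty set: n1, n2, n3, n4.
Run set: n2, n4 (2 run).
Left stale — demand moved off them: n1, n3.
The important point: the flipped condition redirects demand; n1, n3 are left stale, never re-checked.

Initial pass — values computed on the first demand:
  n1 = if0(x1=-2 -> else branch x2) = -7
  n2 = neg(-2) = 2
  n3 = absv(-7) = 7
  n4 = if0(n2=2 -> else branch n3) = 7

Second demand — change propagation:
  n1: dirty yet unreached — the second evaluation never asks for it.
  n2: re-runs because x1 -2->0; new result 0.
  n3: dirty yet unreached — the second evaluation never asks for it.
  n4: re-runs because n2 2->0; new result -7.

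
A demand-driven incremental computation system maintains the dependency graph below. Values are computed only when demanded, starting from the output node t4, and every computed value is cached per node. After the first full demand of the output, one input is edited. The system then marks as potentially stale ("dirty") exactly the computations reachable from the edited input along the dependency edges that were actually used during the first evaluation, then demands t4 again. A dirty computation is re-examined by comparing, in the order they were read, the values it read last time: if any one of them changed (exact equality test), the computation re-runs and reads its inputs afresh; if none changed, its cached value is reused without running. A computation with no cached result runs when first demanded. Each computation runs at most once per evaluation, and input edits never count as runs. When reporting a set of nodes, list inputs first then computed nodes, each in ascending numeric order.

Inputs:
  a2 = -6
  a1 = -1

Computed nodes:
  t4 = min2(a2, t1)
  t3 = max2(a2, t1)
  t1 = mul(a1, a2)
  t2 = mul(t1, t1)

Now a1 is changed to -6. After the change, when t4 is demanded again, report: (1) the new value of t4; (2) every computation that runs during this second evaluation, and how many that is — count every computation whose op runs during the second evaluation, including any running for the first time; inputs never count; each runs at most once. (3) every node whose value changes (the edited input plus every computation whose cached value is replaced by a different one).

First evaluation (everything demanded from the output):
  t1 = mul(-1, -6) = 6
  t4 = min2(-6, 6) = -6

Propagation after the edit:
  t1: runs — a1 -1->-6; result 36.
  t4: runs — t1 6->36; result -6 (same value as before).

New value of t4: -6.
Computations that run: t1, t4 — 2 in total.
Values that change: a1, t1.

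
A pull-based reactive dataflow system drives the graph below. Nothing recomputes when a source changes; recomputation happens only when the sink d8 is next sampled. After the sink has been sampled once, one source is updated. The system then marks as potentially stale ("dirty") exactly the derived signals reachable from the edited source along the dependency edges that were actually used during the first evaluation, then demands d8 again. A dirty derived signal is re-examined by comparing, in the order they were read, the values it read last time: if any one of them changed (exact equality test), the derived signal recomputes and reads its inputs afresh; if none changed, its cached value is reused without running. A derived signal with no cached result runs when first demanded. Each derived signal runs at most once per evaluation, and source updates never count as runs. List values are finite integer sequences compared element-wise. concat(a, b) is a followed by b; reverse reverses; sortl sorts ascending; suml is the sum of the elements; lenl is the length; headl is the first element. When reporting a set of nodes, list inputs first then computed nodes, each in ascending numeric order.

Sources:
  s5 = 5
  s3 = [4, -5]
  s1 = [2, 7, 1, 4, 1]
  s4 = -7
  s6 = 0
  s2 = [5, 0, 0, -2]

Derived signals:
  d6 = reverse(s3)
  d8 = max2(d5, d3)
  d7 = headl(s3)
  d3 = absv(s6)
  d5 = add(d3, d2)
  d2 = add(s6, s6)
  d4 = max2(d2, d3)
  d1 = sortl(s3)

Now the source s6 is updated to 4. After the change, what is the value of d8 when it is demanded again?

First evaluation (everything demanded from the output):
  d2 = add(0, 0) = 0
  d3 = absv(0) = 0
  d5 = add(0, 0) = 0
  d8 = max2(0, 0) = 0

Propagation after the edit:
  d2: runs — s6 0->4; s6 0->4; result 8.
  d3: runs — s6 0->4; result 4.
  d5: runs — d3 0->4; d2 0->8; result 12.
  d8: runs — d5 0->12; d3 0->4; result 12.

New value of d8: 12.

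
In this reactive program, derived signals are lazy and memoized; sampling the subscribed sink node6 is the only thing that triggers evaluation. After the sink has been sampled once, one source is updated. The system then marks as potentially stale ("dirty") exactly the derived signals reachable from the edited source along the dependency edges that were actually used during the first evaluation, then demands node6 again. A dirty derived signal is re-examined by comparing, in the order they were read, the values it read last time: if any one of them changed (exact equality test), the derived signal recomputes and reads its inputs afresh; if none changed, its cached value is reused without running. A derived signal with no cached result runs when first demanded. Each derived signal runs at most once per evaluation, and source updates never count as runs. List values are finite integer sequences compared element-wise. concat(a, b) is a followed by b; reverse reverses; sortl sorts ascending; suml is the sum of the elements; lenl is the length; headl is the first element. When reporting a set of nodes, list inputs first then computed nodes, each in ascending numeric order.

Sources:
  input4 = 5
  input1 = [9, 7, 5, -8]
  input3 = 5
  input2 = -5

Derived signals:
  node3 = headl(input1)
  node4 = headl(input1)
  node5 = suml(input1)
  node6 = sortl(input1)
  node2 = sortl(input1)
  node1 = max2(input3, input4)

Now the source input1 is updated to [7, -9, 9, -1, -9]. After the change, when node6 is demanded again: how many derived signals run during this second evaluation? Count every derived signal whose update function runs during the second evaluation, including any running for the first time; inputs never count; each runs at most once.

1 derived signals run: node6.

First demand of the output computes:
  node6 = sortl([9, 7, 5, -8]) = [-8, 5, 7, 9]

After the edit, cleaning proceeds:
  node6: a read changed (input1 [9, 7, 5, -8]->[7, -9, 9, -1, -9]) — executes, giving [-9, -9, -1, 7, 9].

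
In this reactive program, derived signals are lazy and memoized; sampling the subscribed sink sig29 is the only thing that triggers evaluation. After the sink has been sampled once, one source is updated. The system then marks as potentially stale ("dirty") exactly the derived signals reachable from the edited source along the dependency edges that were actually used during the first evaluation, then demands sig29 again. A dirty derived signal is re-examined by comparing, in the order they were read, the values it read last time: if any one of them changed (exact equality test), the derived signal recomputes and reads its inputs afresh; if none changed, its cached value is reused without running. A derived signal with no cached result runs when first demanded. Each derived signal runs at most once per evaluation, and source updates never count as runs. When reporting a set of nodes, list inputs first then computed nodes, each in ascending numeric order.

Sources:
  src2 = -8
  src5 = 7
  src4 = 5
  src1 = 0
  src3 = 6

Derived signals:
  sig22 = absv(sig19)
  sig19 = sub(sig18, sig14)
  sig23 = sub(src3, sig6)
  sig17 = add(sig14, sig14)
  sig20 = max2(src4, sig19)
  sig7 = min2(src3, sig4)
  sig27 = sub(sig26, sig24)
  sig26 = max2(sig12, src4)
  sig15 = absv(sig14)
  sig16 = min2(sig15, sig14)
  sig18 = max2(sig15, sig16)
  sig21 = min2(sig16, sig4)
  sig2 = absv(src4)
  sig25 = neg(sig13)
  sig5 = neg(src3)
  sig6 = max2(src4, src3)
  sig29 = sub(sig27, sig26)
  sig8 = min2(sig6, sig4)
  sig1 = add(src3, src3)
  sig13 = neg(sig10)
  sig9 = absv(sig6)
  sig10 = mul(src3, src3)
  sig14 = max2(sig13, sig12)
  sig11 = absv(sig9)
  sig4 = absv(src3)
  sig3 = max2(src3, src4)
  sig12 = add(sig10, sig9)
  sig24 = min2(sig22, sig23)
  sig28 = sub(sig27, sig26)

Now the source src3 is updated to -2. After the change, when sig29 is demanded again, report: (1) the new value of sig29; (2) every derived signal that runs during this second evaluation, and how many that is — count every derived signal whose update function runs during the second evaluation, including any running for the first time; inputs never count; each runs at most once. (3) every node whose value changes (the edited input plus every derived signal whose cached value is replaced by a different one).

First demand of the output computes:
  sig6 = max2(5, 6) = 6
  sig9 = absv(6) = 6
  sig10 = mul(6, 6) = 36
  sig12 = add(36, 6) = 42
  sig13 = neg(36) = -36
  sig14 = max2(-36, 42) = 42
  sig15 = absv(42) = 42
  sig16 = min2(42, 42) = 42
  sig18 = max2(42, 42) = 42
  sig19 = sub(42, 42) = 0
  sig22 = absv(0) = 0
  sig23 = sub(6, 6) = 0
  sig24 = min2(0, 0) = 0
  sig26 = max2(42, 5) = 42
  sig27 = sub(42, 0) = 42
  sig29 = sub(42, 42) = 0

After the edit, cleaning proceeds:
  sig6: a read changed (src3 6->-2) — executes, giving 5.
  sig9: a read changed (sig6 6->5) — executes, giving 5.
  sig10: a read changed (src3 6->-2; src3 6->-2) — executes, giving 4.
  sig12: a read changed (sig10 36->4; sig9 6->5) — executes, giving 9.
  sig13: a read changed (sig10 36->4) — executes, giving -4.
  sig14: a read changed (sig13 -36->-4; sig12 42->9) — executes, giving 9.
  sig15: a read changed (sig14 42->9) — executes, giving 9.
  sig16: a read changed (sig15 42->9; sig14 42->9) — executes, giving 9.
  sig18: a read changed (sig15 42->9; sig16 42->9) — executes, giving 9.
  sig19: a read changed (sig18 42->9; sig14 42->9) — executes, giving 0 — identical to its old value.
  sig22: dirty, but its reads are unchanged (sig19 unchanged); cached 0 stands.
  sig23: a read changed (src3 6->-2; sig6 6->5) — executes, giving -7.
  sig24: a read changed (sig23 0->-7) — executes, giving -7.
  sig26: a read changed (sig12 42->9) — executes, giving 9.
  sig27: a read changed (sig26 42->9; sig24 0->-7) — executes, giving 16.
  sig29: a read changed (sig27 42->16; sig26 42->9) — executes, giving 7.

Note where the cutoff bites: sig22 is checked, finds nothing changed, and keeps its cache.

Demanding sig29 again yields 7.
15 derived signals run: sig6, sig9, sig10, sig12, sig13, sig14, sig15, sig16, sig18, sig19, sig23, sig24, sig26, sig27, sig29.
The nodes whose values change: src3, sig6, sig9, sig10, sig12, sig13, sig14, sig15, sig16, sig18, sig23, sig24, sig26, sig27, sig29.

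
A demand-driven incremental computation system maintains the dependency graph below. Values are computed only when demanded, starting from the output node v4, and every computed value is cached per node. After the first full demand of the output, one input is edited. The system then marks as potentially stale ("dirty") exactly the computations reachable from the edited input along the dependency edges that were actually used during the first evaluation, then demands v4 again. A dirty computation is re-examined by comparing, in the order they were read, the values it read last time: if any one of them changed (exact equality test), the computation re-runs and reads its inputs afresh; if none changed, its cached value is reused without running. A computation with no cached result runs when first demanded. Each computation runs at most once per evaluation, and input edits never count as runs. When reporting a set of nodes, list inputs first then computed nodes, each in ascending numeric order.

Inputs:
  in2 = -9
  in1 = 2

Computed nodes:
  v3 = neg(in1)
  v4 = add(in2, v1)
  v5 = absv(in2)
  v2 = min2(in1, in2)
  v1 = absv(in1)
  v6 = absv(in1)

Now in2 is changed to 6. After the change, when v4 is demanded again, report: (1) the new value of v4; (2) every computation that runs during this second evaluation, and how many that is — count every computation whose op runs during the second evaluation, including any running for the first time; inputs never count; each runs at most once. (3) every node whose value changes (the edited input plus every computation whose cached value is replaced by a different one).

New value of v4: 8.
Computations that run: v4 — 1 in total.
Values that change: in2, v4.

First evaluation (everything demanded from the output):
  v1 = absv(2) = 2
  v4 = add(-9, 2) = -7

Propagation after the edit:
  v4: runs — in2 -9->6; result 8.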